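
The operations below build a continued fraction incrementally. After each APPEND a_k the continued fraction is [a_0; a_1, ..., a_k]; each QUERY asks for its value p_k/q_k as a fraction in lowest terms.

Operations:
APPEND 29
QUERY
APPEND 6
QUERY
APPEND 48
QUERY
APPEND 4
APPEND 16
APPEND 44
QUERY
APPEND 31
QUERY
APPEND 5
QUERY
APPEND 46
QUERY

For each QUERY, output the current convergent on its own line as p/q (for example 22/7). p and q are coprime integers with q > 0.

29/1
175/6
8429/289
24264031/831926
752735646/25808587
3787942261/129874861
174998079652/6000052193

APPEND 29: p_0 = 29·1 + 0 = 29, q_0 = 29·0 + 1 = 1 → 29/1
APPEND 6: p_1 = 6·29 + 1 = 175, q_1 = 6·1 + 0 = 6 → 175/6
APPEND 48: p_2 = 48·175 + 29 = 8429, q_2 = 48·6 + 1 = 289 → 8429/289
APPEND 4: p_3 = 4·8429 + 175 = 33891, q_3 = 4·289 + 6 = 1162 → 33891/1162
APPEND 16: p_4 = 16·33891 + 8429 = 550685, q_4 = 16·1162 + 289 = 18881 → 550685/18881
APPEND 44: p_5 = 44·550685 + 33891 = 24264031, q_5 = 44·18881 + 1162 = 831926 → 24264031/831926
APPEND 31: p_6 = 31·24264031 + 550685 = 752735646, q_6 = 31·831926 + 18881 = 25808587 → 752735646/25808587
APPEND 5: p_7 = 5·752735646 + 24264031 = 3787942261, q_7 = 5·25808587 + 831926 = 129874861 → 3787942261/129874861
APPEND 46: p_8 = 46·3787942261 + 752735646 = 174998079652, q_8 = 46·129874861 + 25808587 = 6000052193 → 174998079652/6000052193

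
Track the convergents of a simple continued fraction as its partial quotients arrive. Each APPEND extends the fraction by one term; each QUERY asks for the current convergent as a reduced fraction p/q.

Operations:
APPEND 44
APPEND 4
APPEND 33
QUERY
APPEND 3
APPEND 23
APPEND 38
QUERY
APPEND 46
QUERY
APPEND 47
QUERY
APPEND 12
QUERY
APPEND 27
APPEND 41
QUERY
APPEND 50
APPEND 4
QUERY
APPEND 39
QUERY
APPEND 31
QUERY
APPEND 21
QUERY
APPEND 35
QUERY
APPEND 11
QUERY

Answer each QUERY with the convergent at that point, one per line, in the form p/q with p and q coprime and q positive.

APPEND 44: p_0 = 44·1 + 0 = 44, q_0 = 44·0 + 1 = 1 → 44/1
APPEND 4: p_1 = 4·44 + 1 = 177, q_1 = 4·1 + 0 = 4 → 177/4
APPEND 33: p_2 = 33·177 + 44 = 5885, q_2 = 33·4 + 1 = 133 → 5885/133
APPEND 3: p_3 = 3·5885 + 177 = 17832, q_3 = 3·133 + 4 = 403 → 17832/403
APPEND 23: p_4 = 23·17832 + 5885 = 416021, q_4 = 23·403 + 133 = 9402 → 416021/9402
APPEND 38: p_5 = 38·416021 + 17832 = 15826630, q_5 = 38·9402 + 403 = 357679 → 15826630/357679
APPEND 46: p_6 = 46·15826630 + 416021 = 728441001, q_6 = 46·357679 + 9402 = 16462636 → 728441001/16462636
APPEND 47: p_7 = 47·728441001 + 15826630 = 34252553677, q_7 = 47·16462636 + 357679 = 774101571 → 34252553677/774101571
APPEND 12: p_8 = 12·34252553677 + 728441001 = 411759085125, q_8 = 12·774101571 + 16462636 = 9305681488 → 411759085125/9305681488
APPEND 27: p_9 = 27·411759085125 + 34252553677 = 11151747852052, q_9 = 27·9305681488 + 774101571 = 252027501747 → 11151747852052/252027501747
APPEND 41: p_10 = 41·11151747852052 + 411759085125 = 457633421019257, q_10 = 41·252027501747 + 9305681488 = 10342433253115 → 457633421019257/10342433253115
APPEND 50: p_11 = 50·457633421019257 + 11151747852052 = 22892822798814902, q_11 = 50·10342433253115 + 252027501747 = 517373690157497 → 22892822798814902/517373690157497
APPEND 4: p_12 = 4·22892822798814902 + 457633421019257 = 92028924616278865, q_12 = 4·517373690157497 + 10342433253115 = 2079837193883103 → 92028924616278865/2079837193883103
APPEND 39: p_13 = 39·92028924616278865 + 22892822798814902 = 3612020882833690637, q_13 = 39·2079837193883103 + 517373690157497 = 81631024251598514 → 3612020882833690637/81631024251598514
APPEND 31: p_14 = 31·3612020882833690637 + 92028924616278865 = 112064676292460688612, q_14 = 31·81631024251598514 + 2079837193883103 = 2532641588993437037 → 112064676292460688612/2532641588993437037
APPEND 21: p_15 = 21·112064676292460688612 + 3612020882833690637 = 2356970223024508151489, q_15 = 21·2532641588993437037 + 81631024251598514 = 53267104393113776291 → 2356970223024508151489/53267104393113776291
APPEND 35: p_16 = 35·2356970223024508151489 + 112064676292460688612 = 82606022482150245990727, q_16 = 35·53267104393113776291 + 2532641588993437037 = 1866881295347975607222 → 82606022482150245990727/1866881295347975607222
APPEND 11: p_17 = 11·82606022482150245990727 + 2356970223024508151489 = 911023217526677214049486, q_17 = 11·1866881295347975607222 + 53267104393113776291 = 20588961353220845455733 → 911023217526677214049486/20588961353220845455733

5885/133
15826630/357679
728441001/16462636
34252553677/774101571
411759085125/9305681488
457633421019257/10342433253115
92028924616278865/2079837193883103
3612020882833690637/81631024251598514
112064676292460688612/2532641588993437037
2356970223024508151489/53267104393113776291
82606022482150245990727/1866881295347975607222
911023217526677214049486/20588961353220845455733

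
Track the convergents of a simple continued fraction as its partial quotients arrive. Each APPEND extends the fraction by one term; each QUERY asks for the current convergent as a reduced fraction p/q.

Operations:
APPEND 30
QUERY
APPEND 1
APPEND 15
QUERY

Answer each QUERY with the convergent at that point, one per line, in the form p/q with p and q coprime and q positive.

30/1
495/16

APPEND 30: p_0 = 30·1 + 0 = 30, q_0 = 30·0 + 1 = 1 → 30/1
APPEND 1: p_1 = 1·30 + 1 = 31, q_1 = 1·1 + 0 = 1 → 31/1
APPEND 15: p_2 = 15·31 + 30 = 495, q_2 = 15·1 + 1 = 16 → 495/16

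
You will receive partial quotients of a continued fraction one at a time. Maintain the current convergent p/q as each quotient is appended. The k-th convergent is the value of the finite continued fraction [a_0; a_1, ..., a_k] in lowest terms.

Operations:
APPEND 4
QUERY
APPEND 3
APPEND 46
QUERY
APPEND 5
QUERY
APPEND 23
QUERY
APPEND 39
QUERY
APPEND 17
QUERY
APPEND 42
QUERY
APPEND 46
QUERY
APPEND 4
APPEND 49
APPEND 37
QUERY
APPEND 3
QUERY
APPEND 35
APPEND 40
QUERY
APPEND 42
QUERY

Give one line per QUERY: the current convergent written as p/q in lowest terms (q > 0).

4/1
602/139
3023/698
70131/16193
2738132/632225
46618375/10764018
1960709882/452720981
90239272947/20835929144
661671745328419/152777667106726
2002888447540034/462459862689615
2832513584816724394/654017374312419655
119036333329711654157/27485068593982868761

APPEND 4: p_0 = 4·1 + 0 = 4, q_0 = 4·0 + 1 = 1 → 4/1
APPEND 3: p_1 = 3·4 + 1 = 13, q_1 = 3·1 + 0 = 3 → 13/3
APPEND 46: p_2 = 46·13 + 4 = 602, q_2 = 46·3 + 1 = 139 → 602/139
APPEND 5: p_3 = 5·602 + 13 = 3023, q_3 = 5·139 + 3 = 698 → 3023/698
APPEND 23: p_4 = 23·3023 + 602 = 70131, q_4 = 23·698 + 139 = 16193 → 70131/16193
APPEND 39: p_5 = 39·70131 + 3023 = 2738132, q_5 = 39·16193 + 698 = 632225 → 2738132/632225
APPEND 17: p_6 = 17·2738132 + 70131 = 46618375, q_6 = 17·632225 + 16193 = 10764018 → 46618375/10764018
APPEND 42: p_7 = 42·46618375 + 2738132 = 1960709882, q_7 = 42·10764018 + 632225 = 452720981 → 1960709882/452720981
APPEND 46: p_8 = 46·1960709882 + 46618375 = 90239272947, q_8 = 46·452720981 + 10764018 = 20835929144 → 90239272947/20835929144
APPEND 4: p_9 = 4·90239272947 + 1960709882 = 362917801670, q_9 = 4·20835929144 + 452720981 = 83796437557 → 362917801670/83796437557
APPEND 49: p_10 = 49·362917801670 + 90239272947 = 17873211554777, q_10 = 49·83796437557 + 20835929144 = 4126861369437 → 17873211554777/4126861369437
APPEND 37: p_11 = 37·17873211554777 + 362917801670 = 661671745328419, q_11 = 37·4126861369437 + 83796437557 = 152777667106726 → 661671745328419/152777667106726
APPEND 3: p_12 = 3·661671745328419 + 17873211554777 = 2002888447540034, q_12 = 3·152777667106726 + 4126861369437 = 462459862689615 → 2002888447540034/462459862689615
APPEND 35: p_13 = 35·2002888447540034 + 661671745328419 = 70762767409229609, q_13 = 35·462459862689615 + 152777667106726 = 16338872861243251 → 70762767409229609/16338872861243251
APPEND 40: p_14 = 40·70762767409229609 + 2002888447540034 = 2832513584816724394, q_14 = 40·16338872861243251 + 462459862689615 = 654017374312419655 → 2832513584816724394/654017374312419655
APPEND 42: p_15 = 42·2832513584816724394 + 70762767409229609 = 119036333329711654157, q_15 = 42·654017374312419655 + 16338872861243251 = 27485068593982868761 → 119036333329711654157/27485068593982868761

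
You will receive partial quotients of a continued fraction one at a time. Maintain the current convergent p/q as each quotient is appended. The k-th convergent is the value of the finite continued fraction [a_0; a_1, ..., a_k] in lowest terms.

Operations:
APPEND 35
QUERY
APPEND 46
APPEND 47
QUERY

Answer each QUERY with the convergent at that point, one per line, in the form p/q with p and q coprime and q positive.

35/1
75752/2163

APPEND 35: p_0 = 35·1 + 0 = 35, q_0 = 35·0 + 1 = 1 → 35/1
APPEND 46: p_1 = 46·35 + 1 = 1611, q_1 = 46·1 + 0 = 46 → 1611/46
APPEND 47: p_2 = 47·1611 + 35 = 75752, q_2 = 47·46 + 1 = 2163 → 75752/2163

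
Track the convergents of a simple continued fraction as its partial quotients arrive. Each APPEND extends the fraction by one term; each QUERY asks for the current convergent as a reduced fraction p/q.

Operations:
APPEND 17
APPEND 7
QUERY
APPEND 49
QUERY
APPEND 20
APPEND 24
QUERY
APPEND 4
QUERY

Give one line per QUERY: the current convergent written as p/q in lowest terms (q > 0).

120/7
5897/344
2839337/165632
11475408/669415

APPEND 17: p_0 = 17·1 + 0 = 17, q_0 = 17·0 + 1 = 1 → 17/1
APPEND 7: p_1 = 7·17 + 1 = 120, q_1 = 7·1 + 0 = 7 → 120/7
APPEND 49: p_2 = 49·120 + 17 = 5897, q_2 = 49·7 + 1 = 344 → 5897/344
APPEND 20: p_3 = 20·5897 + 120 = 118060, q_3 = 20·344 + 7 = 6887 → 118060/6887
APPEND 24: p_4 = 24·118060 + 5897 = 2839337, q_4 = 24·6887 + 344 = 165632 → 2839337/165632
APPEND 4: p_5 = 4·2839337 + 118060 = 11475408, q_5 = 4·165632 + 6887 = 669415 → 11475408/669415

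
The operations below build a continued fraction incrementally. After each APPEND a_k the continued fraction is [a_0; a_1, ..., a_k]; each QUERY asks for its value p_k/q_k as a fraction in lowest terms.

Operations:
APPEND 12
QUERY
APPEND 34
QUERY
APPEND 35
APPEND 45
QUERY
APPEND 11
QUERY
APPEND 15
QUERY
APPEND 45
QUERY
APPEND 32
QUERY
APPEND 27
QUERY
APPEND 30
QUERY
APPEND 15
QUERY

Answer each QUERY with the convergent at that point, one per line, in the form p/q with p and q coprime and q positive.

APPEND 12: p_0 = 12·1 + 0 = 12, q_0 = 12·0 + 1 = 1 → 12/1
APPEND 34: p_1 = 34·12 + 1 = 409, q_1 = 34·1 + 0 = 34 → 409/34
APPEND 35: p_2 = 35·409 + 12 = 14327, q_2 = 35·34 + 1 = 1191 → 14327/1191
APPEND 45: p_3 = 45·14327 + 409 = 645124, q_3 = 45·1191 + 34 = 53629 → 645124/53629
APPEND 11: p_4 = 11·645124 + 14327 = 7110691, q_4 = 11·53629 + 1191 = 591110 → 7110691/591110
APPEND 15: p_5 = 15·7110691 + 645124 = 107305489, q_5 = 15·591110 + 53629 = 8920279 → 107305489/8920279
APPEND 45: p_6 = 45·107305489 + 7110691 = 4835857696, q_6 = 45·8920279 + 591110 = 402003665 → 4835857696/402003665
APPEND 32: p_7 = 32·4835857696 + 107305489 = 154854751761, q_7 = 32·402003665 + 8920279 = 12873037559 → 154854751761/12873037559
APPEND 27: p_8 = 27·154854751761 + 4835857696 = 4185914155243, q_8 = 27·12873037559 + 402003665 = 347974017758 → 4185914155243/347974017758
APPEND 30: p_9 = 30·4185914155243 + 154854751761 = 125732279409051, q_9 = 30·347974017758 + 12873037559 = 10452093570299 → 125732279409051/10452093570299
APPEND 15: p_10 = 15·125732279409051 + 4185914155243 = 1890170105291008, q_10 = 15·10452093570299 + 347974017758 = 157129377572243 → 1890170105291008/157129377572243

12/1
409/34
645124/53629
7110691/591110
107305489/8920279
4835857696/402003665
154854751761/12873037559
4185914155243/347974017758
125732279409051/10452093570299
1890170105291008/157129377572243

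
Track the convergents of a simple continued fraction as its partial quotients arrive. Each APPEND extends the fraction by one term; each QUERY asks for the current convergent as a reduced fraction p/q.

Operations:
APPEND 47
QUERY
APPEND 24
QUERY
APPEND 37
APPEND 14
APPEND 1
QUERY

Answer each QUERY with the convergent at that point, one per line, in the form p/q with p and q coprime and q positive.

APPEND 47: p_0 = 47·1 + 0 = 47, q_0 = 47·0 + 1 = 1 → 47/1
APPEND 24: p_1 = 24·47 + 1 = 1129, q_1 = 24·1 + 0 = 24 → 1129/24
APPEND 37: p_2 = 37·1129 + 47 = 41820, q_2 = 37·24 + 1 = 889 → 41820/889
APPEND 14: p_3 = 14·41820 + 1129 = 586609, q_3 = 14·889 + 24 = 12470 → 586609/12470
APPEND 1: p_4 = 1·586609 + 41820 = 628429, q_4 = 1·12470 + 889 = 13359 → 628429/13359

47/1
1129/24
628429/13359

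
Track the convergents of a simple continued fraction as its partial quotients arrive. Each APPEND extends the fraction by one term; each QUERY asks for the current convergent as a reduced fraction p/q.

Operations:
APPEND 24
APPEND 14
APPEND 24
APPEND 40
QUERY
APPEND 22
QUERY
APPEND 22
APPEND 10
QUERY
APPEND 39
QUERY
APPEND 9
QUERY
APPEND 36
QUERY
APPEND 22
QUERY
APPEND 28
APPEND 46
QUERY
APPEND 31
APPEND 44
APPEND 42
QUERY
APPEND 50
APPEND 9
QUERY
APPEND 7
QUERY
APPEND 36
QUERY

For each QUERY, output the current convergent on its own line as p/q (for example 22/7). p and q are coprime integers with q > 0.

324817/13494
7154086/297205
1584301176/65817245
61945460573/2573424559
559093446333/23226638276
20189309528561/838732402495
444723903074675/18475339493166
574177819301569881/23853294297205744
32958475468900650327430/1369206870274471084991
14871331150077916948965571/617805541400929963508609
105748026125501976009274346/4393131715865471465940665
3821800271668149053282842027/158770547312557902737372549

APPEND 24: p_0 = 24·1 + 0 = 24, q_0 = 24·0 + 1 = 1 → 24/1
APPEND 14: p_1 = 14·24 + 1 = 337, q_1 = 14·1 + 0 = 14 → 337/14
APPEND 24: p_2 = 24·337 + 24 = 8112, q_2 = 24·14 + 1 = 337 → 8112/337
APPEND 40: p_3 = 40·8112 + 337 = 324817, q_3 = 40·337 + 14 = 13494 → 324817/13494
APPEND 22: p_4 = 22·324817 + 8112 = 7154086, q_4 = 22·13494 + 337 = 297205 → 7154086/297205
APPEND 22: p_5 = 22·7154086 + 324817 = 157714709, q_5 = 22·297205 + 13494 = 6552004 → 157714709/6552004
APPEND 10: p_6 = 10·157714709 + 7154086 = 1584301176, q_6 = 10·6552004 + 297205 = 65817245 → 1584301176/65817245
APPEND 39: p_7 = 39·1584301176 + 157714709 = 61945460573, q_7 = 39·65817245 + 6552004 = 2573424559 → 61945460573/2573424559
APPEND 9: p_8 = 9·61945460573 + 1584301176 = 559093446333, q_8 = 9·2573424559 + 65817245 = 23226638276 → 559093446333/23226638276
APPEND 36: p_9 = 36·559093446333 + 61945460573 = 20189309528561, q_9 = 36·23226638276 + 2573424559 = 838732402495 → 20189309528561/838732402495
APPEND 22: p_10 = 22·20189309528561 + 559093446333 = 444723903074675, q_10 = 22·838732402495 + 23226638276 = 18475339493166 → 444723903074675/18475339493166
APPEND 28: p_11 = 28·444723903074675 + 20189309528561 = 12472458595619461, q_11 = 28·18475339493166 + 838732402495 = 518148238211143 → 12472458595619461/518148238211143
APPEND 46: p_12 = 46·12472458595619461 + 444723903074675 = 574177819301569881, q_12 = 46·518148238211143 + 18475339493166 = 23853294297205744 → 574177819301569881/23853294297205744
APPEND 31: p_13 = 31·574177819301569881 + 12472458595619461 = 17811984856944285772, q_13 = 31·23853294297205744 + 518148238211143 = 739970271451589207 → 17811984856944285772/739970271451589207
APPEND 44: p_14 = 44·17811984856944285772 + 574177819301569881 = 784301511524850143849, q_14 = 44·739970271451589207 + 23853294297205744 = 32582545238167130852 → 784301511524850143849/32582545238167130852
APPEND 42: p_15 = 42·784301511524850143849 + 17811984856944285772 = 32958475468900650327430, q_15 = 42·32582545238167130852 + 739970271451589207 = 1369206870274471084991 → 32958475468900650327430/1369206870274471084991
APPEND 50: p_16 = 50·32958475468900650327430 + 784301511524850143849 = 1648708074956557366515349, q_16 = 50·1369206870274471084991 + 32582545238167130852 = 68492926058961721380402 → 1648708074956557366515349/68492926058961721380402
APPEND 9: p_17 = 9·1648708074956557366515349 + 32958475468900650327430 = 14871331150077916948965571, q_17 = 9·68492926058961721380402 + 1369206870274471084991 = 617805541400929963508609 → 14871331150077916948965571/617805541400929963508609
APPEND 7: p_18 = 7·14871331150077916948965571 + 1648708074956557366515349 = 105748026125501976009274346, q_18 = 7·617805541400929963508609 + 68492926058961721380402 = 4393131715865471465940665 → 105748026125501976009274346/4393131715865471465940665
APPEND 36: p_19 = 36·105748026125501976009274346 + 14871331150077916948965571 = 3821800271668149053282842027, q_19 = 36·4393131715865471465940665 + 617805541400929963508609 = 158770547312557902737372549 → 3821800271668149053282842027/158770547312557902737372549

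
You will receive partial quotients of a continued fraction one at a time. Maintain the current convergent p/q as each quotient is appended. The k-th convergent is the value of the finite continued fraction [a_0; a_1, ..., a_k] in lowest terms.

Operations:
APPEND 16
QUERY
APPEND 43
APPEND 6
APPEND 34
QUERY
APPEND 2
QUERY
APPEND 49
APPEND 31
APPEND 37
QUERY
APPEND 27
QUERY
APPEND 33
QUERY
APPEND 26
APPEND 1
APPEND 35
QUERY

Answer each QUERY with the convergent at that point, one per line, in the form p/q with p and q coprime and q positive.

APPEND 16: p_0 = 16·1 + 0 = 16, q_0 = 16·0 + 1 = 1 → 16/1
APPEND 43: p_1 = 43·16 + 1 = 689, q_1 = 43·1 + 0 = 43 → 689/43
APPEND 6: p_2 = 6·689 + 16 = 4150, q_2 = 6·43 + 1 = 259 → 4150/259
APPEND 34: p_3 = 34·4150 + 689 = 141789, q_3 = 34·259 + 43 = 8849 → 141789/8849
APPEND 2: p_4 = 2·141789 + 4150 = 287728, q_4 = 2·8849 + 259 = 17957 → 287728/17957
APPEND 49: p_5 = 49·287728 + 141789 = 14240461, q_5 = 49·17957 + 8849 = 888742 → 14240461/888742
APPEND 31: p_6 = 31·14240461 + 287728 = 441742019, q_6 = 31·888742 + 17957 = 27568959 → 441742019/27568959
APPEND 37: p_7 = 37·441742019 + 14240461 = 16358695164, q_7 = 37·27568959 + 888742 = 1020940225 → 16358695164/1020940225
APPEND 27: p_8 = 27·16358695164 + 441742019 = 442126511447, q_8 = 27·1020940225 + 27568959 = 27592955034 → 442126511447/27592955034
APPEND 33: p_9 = 33·442126511447 + 16358695164 = 14606533572915, q_9 = 33·27592955034 + 1020940225 = 911588456347 → 14606533572915/911588456347
APPEND 26: p_10 = 26·14606533572915 + 442126511447 = 380211999407237, q_10 = 26·911588456347 + 27592955034 = 23728892820056 → 380211999407237/23728892820056
APPEND 1: p_11 = 1·380211999407237 + 14606533572915 = 394818532980152, q_11 = 1·23728892820056 + 911588456347 = 24640481276403 → 394818532980152/24640481276403
APPEND 35: p_12 = 35·394818532980152 + 380211999407237 = 14198860653712557, q_12 = 35·24640481276403 + 23728892820056 = 886145737494161 → 14198860653712557/886145737494161

16/1
141789/8849
287728/17957
16358695164/1020940225
442126511447/27592955034
14606533572915/911588456347
14198860653712557/886145737494161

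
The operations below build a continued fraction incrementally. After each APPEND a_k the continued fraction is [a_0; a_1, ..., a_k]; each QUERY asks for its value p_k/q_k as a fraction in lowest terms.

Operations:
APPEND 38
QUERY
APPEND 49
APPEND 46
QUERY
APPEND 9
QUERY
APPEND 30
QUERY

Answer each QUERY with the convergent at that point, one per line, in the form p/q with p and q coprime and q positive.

APPEND 38: p_0 = 38·1 + 0 = 38, q_0 = 38·0 + 1 = 1 → 38/1
APPEND 49: p_1 = 49·38 + 1 = 1863, q_1 = 49·1 + 0 = 49 → 1863/49
APPEND 46: p_2 = 46·1863 + 38 = 85736, q_2 = 46·49 + 1 = 2255 → 85736/2255
APPEND 9: p_3 = 9·85736 + 1863 = 773487, q_3 = 9·2255 + 49 = 20344 → 773487/20344
APPEND 30: p_4 = 30·773487 + 85736 = 23290346, q_4 = 30·20344 + 2255 = 612575 → 23290346/612575

38/1
85736/2255
773487/20344
23290346/612575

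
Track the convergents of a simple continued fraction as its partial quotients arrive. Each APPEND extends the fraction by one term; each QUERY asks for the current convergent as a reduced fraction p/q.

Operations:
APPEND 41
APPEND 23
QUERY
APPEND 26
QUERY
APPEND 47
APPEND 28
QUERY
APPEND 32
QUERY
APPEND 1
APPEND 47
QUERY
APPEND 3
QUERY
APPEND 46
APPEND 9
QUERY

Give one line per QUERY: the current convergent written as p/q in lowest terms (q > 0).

APPEND 41: p_0 = 41·1 + 0 = 41, q_0 = 41·0 + 1 = 1 → 41/1
APPEND 23: p_1 = 23·41 + 1 = 944, q_1 = 23·1 + 0 = 23 → 944/23
APPEND 26: p_2 = 26·944 + 41 = 24585, q_2 = 26·23 + 1 = 599 → 24585/599
APPEND 47: p_3 = 47·24585 + 944 = 1156439, q_3 = 47·599 + 23 = 28176 → 1156439/28176
APPEND 28: p_4 = 28·1156439 + 24585 = 32404877, q_4 = 28·28176 + 599 = 789527 → 32404877/789527
APPEND 32: p_5 = 32·32404877 + 1156439 = 1038112503, q_5 = 32·789527 + 28176 = 25293040 → 1038112503/25293040
APPEND 1: p_6 = 1·1038112503 + 32404877 = 1070517380, q_6 = 1·25293040 + 789527 = 26082567 → 1070517380/26082567
APPEND 47: p_7 = 47·1070517380 + 1038112503 = 51352429363, q_7 = 47·26082567 + 25293040 = 1251173689 → 51352429363/1251173689
APPEND 3: p_8 = 3·51352429363 + 1070517380 = 155127805469, q_8 = 3·1251173689 + 26082567 = 3779603634 → 155127805469/3779603634
APPEND 46: p_9 = 46·155127805469 + 51352429363 = 7187231480937, q_9 = 46·3779603634 + 1251173689 = 175112940853 → 7187231480937/175112940853
APPEND 9: p_10 = 9·7187231480937 + 155127805469 = 64840211133902, q_10 = 9·175112940853 + 3779603634 = 1579796071311 → 64840211133902/1579796071311

944/23
24585/599
32404877/789527
1038112503/25293040
51352429363/1251173689
155127805469/3779603634
64840211133902/1579796071311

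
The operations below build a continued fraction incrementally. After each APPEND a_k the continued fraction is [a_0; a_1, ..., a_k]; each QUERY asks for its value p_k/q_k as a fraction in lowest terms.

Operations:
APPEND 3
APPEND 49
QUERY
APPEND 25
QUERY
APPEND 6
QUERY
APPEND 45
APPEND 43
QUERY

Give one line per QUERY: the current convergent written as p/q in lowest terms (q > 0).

APPEND 3: p_0 = 3·1 + 0 = 3, q_0 = 3·0 + 1 = 1 → 3/1
APPEND 49: p_1 = 49·3 + 1 = 148, q_1 = 49·1 + 0 = 49 → 148/49
APPEND 25: p_2 = 25·148 + 3 = 3703, q_2 = 25·49 + 1 = 1226 → 3703/1226
APPEND 6: p_3 = 6·3703 + 148 = 22366, q_3 = 6·1226 + 49 = 7405 → 22366/7405
APPEND 45: p_4 = 45·22366 + 3703 = 1010173, q_4 = 45·7405 + 1226 = 334451 → 1010173/334451
APPEND 43: p_5 = 43·1010173 + 22366 = 43459805, q_5 = 43·334451 + 7405 = 14388798 → 43459805/14388798

148/49
3703/1226
22366/7405
43459805/14388798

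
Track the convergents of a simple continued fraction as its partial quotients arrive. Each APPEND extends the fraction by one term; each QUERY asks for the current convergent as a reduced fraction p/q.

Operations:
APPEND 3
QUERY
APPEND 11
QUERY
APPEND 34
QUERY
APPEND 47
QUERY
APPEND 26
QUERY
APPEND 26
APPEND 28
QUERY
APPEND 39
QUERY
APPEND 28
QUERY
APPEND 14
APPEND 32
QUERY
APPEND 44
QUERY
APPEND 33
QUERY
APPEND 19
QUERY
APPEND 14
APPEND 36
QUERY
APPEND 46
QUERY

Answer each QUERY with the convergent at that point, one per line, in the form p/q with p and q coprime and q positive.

3/1
34/11
1159/375
54507/17636
1418341/458911
1035496785/335039927
40421305988/13078506475
1132832064449/366533221227
509935078729217/164991928538123
22453043534293822/7264789399281065
741460371710425343/239903042104813268
14110200106032375339/4565422589390733157
7152343626927924858543/2314174917158093521933
329206091100540707173067/106516202008565877086384

APPEND 3: p_0 = 3·1 + 0 = 3, q_0 = 3·0 + 1 = 1 → 3/1
APPEND 11: p_1 = 11·3 + 1 = 34, q_1 = 11·1 + 0 = 11 → 34/11
APPEND 34: p_2 = 34·34 + 3 = 1159, q_2 = 34·11 + 1 = 375 → 1159/375
APPEND 47: p_3 = 47·1159 + 34 = 54507, q_3 = 47·375 + 11 = 17636 → 54507/17636
APPEND 26: p_4 = 26·54507 + 1159 = 1418341, q_4 = 26·17636 + 375 = 458911 → 1418341/458911
APPEND 26: p_5 = 26·1418341 + 54507 = 36931373, q_5 = 26·458911 + 17636 = 11949322 → 36931373/11949322
APPEND 28: p_6 = 28·36931373 + 1418341 = 1035496785, q_6 = 28·11949322 + 458911 = 335039927 → 1035496785/335039927
APPEND 39: p_7 = 39·1035496785 + 36931373 = 40421305988, q_7 = 39·335039927 + 11949322 = 13078506475 → 40421305988/13078506475
APPEND 28: p_8 = 28·40421305988 + 1035496785 = 1132832064449, q_8 = 28·13078506475 + 335039927 = 366533221227 → 1132832064449/366533221227
APPEND 14: p_9 = 14·1132832064449 + 40421305988 = 15900070208274, q_9 = 14·366533221227 + 13078506475 = 5144543603653 → 15900070208274/5144543603653
APPEND 32: p_10 = 32·15900070208274 + 1132832064449 = 509935078729217, q_10 = 32·5144543603653 + 366533221227 = 164991928538123 → 509935078729217/164991928538123
APPEND 44: p_11 = 44·509935078729217 + 15900070208274 = 22453043534293822, q_11 = 44·164991928538123 + 5144543603653 = 7264789399281065 → 22453043534293822/7264789399281065
APPEND 33: p_12 = 33·22453043534293822 + 509935078729217 = 741460371710425343, q_12 = 33·7264789399281065 + 164991928538123 = 239903042104813268 → 741460371710425343/239903042104813268
APPEND 19: p_13 = 19·741460371710425343 + 22453043534293822 = 14110200106032375339, q_13 = 19·239903042104813268 + 7264789399281065 = 4565422589390733157 → 14110200106032375339/4565422589390733157
APPEND 14: p_14 = 14·14110200106032375339 + 741460371710425343 = 198284261856163680089, q_14 = 14·4565422589390733157 + 239903042104813268 = 64155819293575077466 → 198284261856163680089/64155819293575077466
APPEND 36: p_15 = 36·198284261856163680089 + 14110200106032375339 = 7152343626927924858543, q_15 = 36·64155819293575077466 + 4565422589390733157 = 2314174917158093521933 → 7152343626927924858543/2314174917158093521933
APPEND 46: p_16 = 46·7152343626927924858543 + 198284261856163680089 = 329206091100540707173067, q_16 = 46·2314174917158093521933 + 64155819293575077466 = 106516202008565877086384 → 329206091100540707173067/106516202008565877086384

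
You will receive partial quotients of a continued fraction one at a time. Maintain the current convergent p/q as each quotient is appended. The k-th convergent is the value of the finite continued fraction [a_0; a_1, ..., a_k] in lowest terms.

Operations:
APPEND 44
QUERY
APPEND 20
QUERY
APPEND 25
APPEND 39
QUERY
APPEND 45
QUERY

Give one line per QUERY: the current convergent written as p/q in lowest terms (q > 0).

APPEND 44: p_0 = 44·1 + 0 = 44, q_0 = 44·0 + 1 = 1 → 44/1
APPEND 20: p_1 = 20·44 + 1 = 881, q_1 = 20·1 + 0 = 20 → 881/20
APPEND 25: p_2 = 25·881 + 44 = 22069, q_2 = 25·20 + 1 = 501 → 22069/501
APPEND 39: p_3 = 39·22069 + 881 = 861572, q_3 = 39·501 + 20 = 19559 → 861572/19559
APPEND 45: p_4 = 45·861572 + 22069 = 38792809, q_4 = 45·19559 + 501 = 880656 → 38792809/880656

44/1
881/20
861572/19559
38792809/880656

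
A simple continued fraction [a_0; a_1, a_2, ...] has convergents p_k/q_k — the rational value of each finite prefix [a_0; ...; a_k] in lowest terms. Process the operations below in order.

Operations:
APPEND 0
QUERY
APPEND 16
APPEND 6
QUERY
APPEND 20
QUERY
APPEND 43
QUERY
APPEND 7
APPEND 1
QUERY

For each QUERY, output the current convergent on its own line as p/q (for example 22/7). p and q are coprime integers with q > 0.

0/1
6/97
121/1956
5209/84205
41793/675596

APPEND 0: p_0 = 0·1 + 0 = 0, q_0 = 0·0 + 1 = 1 → 0/1
APPEND 16: p_1 = 16·0 + 1 = 1, q_1 = 16·1 + 0 = 16 → 1/16
APPEND 6: p_2 = 6·1 + 0 = 6, q_2 = 6·16 + 1 = 97 → 6/97
APPEND 20: p_3 = 20·6 + 1 = 121, q_3 = 20·97 + 16 = 1956 → 121/1956
APPEND 43: p_4 = 43·121 + 6 = 5209, q_4 = 43·1956 + 97 = 84205 → 5209/84205
APPEND 7: p_5 = 7·5209 + 121 = 36584, q_5 = 7·84205 + 1956 = 591391 → 36584/591391
APPEND 1: p_6 = 1·36584 + 5209 = 41793, q_6 = 1·591391 + 84205 = 675596 → 41793/675596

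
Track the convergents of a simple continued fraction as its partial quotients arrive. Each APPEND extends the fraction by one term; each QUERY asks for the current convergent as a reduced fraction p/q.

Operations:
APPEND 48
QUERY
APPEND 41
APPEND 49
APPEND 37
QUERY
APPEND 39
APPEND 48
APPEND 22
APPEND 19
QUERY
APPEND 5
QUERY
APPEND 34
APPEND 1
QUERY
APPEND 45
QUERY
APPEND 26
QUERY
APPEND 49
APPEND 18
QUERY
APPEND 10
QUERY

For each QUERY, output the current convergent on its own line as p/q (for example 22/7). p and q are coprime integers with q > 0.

APPEND 48: p_0 = 48·1 + 0 = 48, q_0 = 48·0 + 1 = 1 → 48/1
APPEND 41: p_1 = 41·48 + 1 = 1969, q_1 = 41·1 + 0 = 41 → 1969/41
APPEND 49: p_2 = 49·1969 + 48 = 96529, q_2 = 49·41 + 1 = 2010 → 96529/2010
APPEND 37: p_3 = 37·96529 + 1969 = 3573542, q_3 = 37·2010 + 41 = 74411 → 3573542/74411
APPEND 39: p_4 = 39·3573542 + 96529 = 139464667, q_4 = 39·74411 + 2010 = 2904039 → 139464667/2904039
APPEND 48: p_5 = 48·139464667 + 3573542 = 6697877558, q_5 = 48·2904039 + 74411 = 139468283 → 6697877558/139468283
APPEND 22: p_6 = 22·6697877558 + 139464667 = 147492770943, q_6 = 22·139468283 + 2904039 = 3071206265 → 147492770943/3071206265
APPEND 19: p_7 = 19·147492770943 + 6697877558 = 2809060525475, q_7 = 19·3071206265 + 139468283 = 58492387318 → 2809060525475/58492387318
APPEND 5: p_8 = 5·2809060525475 + 147492770943 = 14192795398318, q_8 = 5·58492387318 + 3071206265 = 295533142855 → 14192795398318/295533142855
APPEND 34: p_9 = 34·14192795398318 + 2809060525475 = 485364104068287, q_9 = 34·295533142855 + 58492387318 = 10106619244388 → 485364104068287/10106619244388
APPEND 1: p_10 = 1·485364104068287 + 14192795398318 = 499556899466605, q_10 = 1·10106619244388 + 295533142855 = 10402152387243 → 499556899466605/10402152387243
APPEND 45: p_11 = 45·499556899466605 + 485364104068287 = 22965424580065512, q_11 = 45·10402152387243 + 10106619244388 = 478203476670323 → 22965424580065512/478203476670323
APPEND 26: p_12 = 26·22965424580065512 + 499556899466605 = 597600595981169917, q_12 = 26·478203476670323 + 10402152387243 = 12443692545815641 → 597600595981169917/12443692545815641
APPEND 49: p_13 = 49·597600595981169917 + 22965424580065512 = 29305394627657391445, q_13 = 49·12443692545815641 + 478203476670323 = 610219138221636732 → 29305394627657391445/610219138221636732
APPEND 18: p_14 = 18·29305394627657391445 + 597600595981169917 = 528094703893814215927, q_14 = 18·610219138221636732 + 12443692545815641 = 10996388180535276817 → 528094703893814215927/10996388180535276817
APPEND 10: p_15 = 10·528094703893814215927 + 29305394627657391445 = 5310252433565799550715, q_15 = 10·10996388180535276817 + 610219138221636732 = 110574100943574404902 → 5310252433565799550715/110574100943574404902

48/1
3573542/74411
2809060525475/58492387318
14192795398318/295533142855
499556899466605/10402152387243
22965424580065512/478203476670323
597600595981169917/12443692545815641
528094703893814215927/10996388180535276817
5310252433565799550715/110574100943574404902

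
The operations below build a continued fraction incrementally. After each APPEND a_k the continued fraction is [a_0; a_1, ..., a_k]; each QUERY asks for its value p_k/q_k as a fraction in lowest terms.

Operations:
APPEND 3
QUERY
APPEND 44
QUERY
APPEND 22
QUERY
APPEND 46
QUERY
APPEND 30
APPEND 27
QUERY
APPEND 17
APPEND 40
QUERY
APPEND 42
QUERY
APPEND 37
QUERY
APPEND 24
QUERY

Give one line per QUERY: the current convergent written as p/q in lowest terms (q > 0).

APPEND 3: p_0 = 3·1 + 0 = 3, q_0 = 3·0 + 1 = 1 → 3/1
APPEND 44: p_1 = 44·3 + 1 = 133, q_1 = 44·1 + 0 = 44 → 133/44
APPEND 22: p_2 = 22·133 + 3 = 2929, q_2 = 22·44 + 1 = 969 → 2929/969
APPEND 46: p_3 = 46·2929 + 133 = 134867, q_3 = 46·969 + 44 = 44618 → 134867/44618
APPEND 30: p_4 = 30·134867 + 2929 = 4048939, q_4 = 30·44618 + 969 = 1339509 → 4048939/1339509
APPEND 27: p_5 = 27·4048939 + 134867 = 109456220, q_5 = 27·1339509 + 44618 = 36211361 → 109456220/36211361
APPEND 17: p_6 = 17·109456220 + 4048939 = 1864804679, q_6 = 17·36211361 + 1339509 = 616932646 → 1864804679/616932646
APPEND 40: p_7 = 40·1864804679 + 109456220 = 74701643380, q_7 = 40·616932646 + 36211361 = 24713517201 → 74701643380/24713517201
APPEND 42: p_8 = 42·74701643380 + 1864804679 = 3139333826639, q_8 = 42·24713517201 + 616932646 = 1038584655088 → 3139333826639/1038584655088
APPEND 37: p_9 = 37·3139333826639 + 74701643380 = 116230053229023, q_9 = 37·1038584655088 + 24713517201 = 38452345755457 → 116230053229023/38452345755457
APPEND 24: p_10 = 24·116230053229023 + 3139333826639 = 2792660611323191, q_10 = 24·38452345755457 + 1038584655088 = 923894882786056 → 2792660611323191/923894882786056

3/1
133/44
2929/969
134867/44618
109456220/36211361
74701643380/24713517201
3139333826639/1038584655088
116230053229023/38452345755457
2792660611323191/923894882786056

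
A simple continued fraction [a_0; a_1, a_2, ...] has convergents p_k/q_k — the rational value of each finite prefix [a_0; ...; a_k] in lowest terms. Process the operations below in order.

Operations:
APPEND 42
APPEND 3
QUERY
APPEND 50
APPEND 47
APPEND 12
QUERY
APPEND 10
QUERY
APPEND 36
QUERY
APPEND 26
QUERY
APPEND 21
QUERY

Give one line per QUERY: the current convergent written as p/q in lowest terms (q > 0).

APPEND 42: p_0 = 42·1 + 0 = 42, q_0 = 42·0 + 1 = 1 → 42/1
APPEND 3: p_1 = 3·42 + 1 = 127, q_1 = 3·1 + 0 = 3 → 127/3
APPEND 50: p_2 = 50·127 + 42 = 6392, q_2 = 50·3 + 1 = 151 → 6392/151
APPEND 47: p_3 = 47·6392 + 127 = 300551, q_3 = 47·151 + 3 = 7100 → 300551/7100
APPEND 12: p_4 = 12·300551 + 6392 = 3613004, q_4 = 12·7100 + 151 = 85351 → 3613004/85351
APPEND 10: p_5 = 10·3613004 + 300551 = 36430591, q_5 = 10·85351 + 7100 = 860610 → 36430591/860610
APPEND 36: p_6 = 36·36430591 + 3613004 = 1315114280, q_6 = 36·860610 + 85351 = 31067311 → 1315114280/31067311
APPEND 26: p_7 = 26·1315114280 + 36430591 = 34229401871, q_7 = 26·31067311 + 860610 = 808610696 → 34229401871/808610696
APPEND 21: p_8 = 21·34229401871 + 1315114280 = 720132553571, q_8 = 21·808610696 + 31067311 = 17011891927 → 720132553571/17011891927

127/3
3613004/85351
36430591/860610
1315114280/31067311
34229401871/808610696
720132553571/17011891927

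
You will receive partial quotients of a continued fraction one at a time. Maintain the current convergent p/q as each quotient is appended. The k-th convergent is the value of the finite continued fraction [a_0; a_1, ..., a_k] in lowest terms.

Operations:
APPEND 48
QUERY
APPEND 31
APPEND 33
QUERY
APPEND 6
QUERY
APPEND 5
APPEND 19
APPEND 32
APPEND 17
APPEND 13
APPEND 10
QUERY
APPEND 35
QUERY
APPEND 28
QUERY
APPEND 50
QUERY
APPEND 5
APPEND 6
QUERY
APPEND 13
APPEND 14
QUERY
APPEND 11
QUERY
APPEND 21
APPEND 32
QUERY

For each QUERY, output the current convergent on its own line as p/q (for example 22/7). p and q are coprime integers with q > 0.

48/1
49185/1024
296599/6175
2112423569245/43979297103
74144461938758/1543639906135
2078157357854469/43265896668883
103982012354662208/2164838473350285
3235911327141655262/67369588053872133
599479607934759230072/12480779029546484651
6636864522754324214707/138175241427975089198
4485793171267572491860115/93391322409972722539086

APPEND 48: p_0 = 48·1 + 0 = 48, q_0 = 48·0 + 1 = 1 → 48/1
APPEND 31: p_1 = 31·48 + 1 = 1489, q_1 = 31·1 + 0 = 31 → 1489/31
APPEND 33: p_2 = 33·1489 + 48 = 49185, q_2 = 33·31 + 1 = 1024 → 49185/1024
APPEND 6: p_3 = 6·49185 + 1489 = 296599, q_3 = 6·1024 + 31 = 6175 → 296599/6175
APPEND 5: p_4 = 5·296599 + 49185 = 1532180, q_4 = 5·6175 + 1024 = 31899 → 1532180/31899
APPEND 19: p_5 = 19·1532180 + 296599 = 29408019, q_5 = 19·31899 + 6175 = 612256 → 29408019/612256
APPEND 32: p_6 = 32·29408019 + 1532180 = 942588788, q_6 = 32·612256 + 31899 = 19624091 → 942588788/19624091
APPEND 17: p_7 = 17·942588788 + 29408019 = 16053417415, q_7 = 17·19624091 + 612256 = 334221803 → 16053417415/334221803
APPEND 13: p_8 = 13·16053417415 + 942588788 = 209637015183, q_8 = 13·334221803 + 19624091 = 4364507530 → 209637015183/4364507530
APPEND 10: p_9 = 10·209637015183 + 16053417415 = 2112423569245, q_9 = 10·4364507530 + 334221803 = 43979297103 → 2112423569245/43979297103
APPEND 35: p_10 = 35·2112423569245 + 209637015183 = 74144461938758, q_10 = 35·43979297103 + 4364507530 = 1543639906135 → 74144461938758/1543639906135
APPEND 28: p_11 = 28·74144461938758 + 2112423569245 = 2078157357854469, q_11 = 28·1543639906135 + 43979297103 = 43265896668883 → 2078157357854469/43265896668883
APPEND 50: p_12 = 50·2078157357854469 + 74144461938758 = 103982012354662208, q_12 = 50·43265896668883 + 1543639906135 = 2164838473350285 → 103982012354662208/2164838473350285
APPEND 5: p_13 = 5·103982012354662208 + 2078157357854469 = 521988219131165509, q_13 = 5·2164838473350285 + 43265896668883 = 10867458263420308 → 521988219131165509/10867458263420308
APPEND 6: p_14 = 6·521988219131165509 + 103982012354662208 = 3235911327141655262, q_14 = 6·10867458263420308 + 2164838473350285 = 67369588053872133 → 3235911327141655262/67369588053872133
APPEND 13: p_15 = 13·3235911327141655262 + 521988219131165509 = 42588835471972683915, q_15 = 13·67369588053872133 + 10867458263420308 = 886672102963758037 → 42588835471972683915/886672102963758037
APPEND 14: p_16 = 14·42588835471972683915 + 3235911327141655262 = 599479607934759230072, q_16 = 14·886672102963758037 + 67369588053872133 = 12480779029546484651 → 599479607934759230072/12480779029546484651
APPEND 11: p_17 = 11·599479607934759230072 + 42588835471972683915 = 6636864522754324214707, q_17 = 11·12480779029546484651 + 886672102963758037 = 138175241427975089198 → 6636864522754324214707/138175241427975089198
APPEND 21: p_18 = 21·6636864522754324214707 + 599479607934759230072 = 139973634585775567738919, q_18 = 21·138175241427975089198 + 12480779029546484651 = 2914160849017023357809 → 139973634585775567738919/2914160849017023357809
APPEND 32: p_19 = 32·139973634585775567738919 + 6636864522754324214707 = 4485793171267572491860115, q_19 = 32·2914160849017023357809 + 138175241427975089198 = 93391322409972722539086 → 4485793171267572491860115/93391322409972722539086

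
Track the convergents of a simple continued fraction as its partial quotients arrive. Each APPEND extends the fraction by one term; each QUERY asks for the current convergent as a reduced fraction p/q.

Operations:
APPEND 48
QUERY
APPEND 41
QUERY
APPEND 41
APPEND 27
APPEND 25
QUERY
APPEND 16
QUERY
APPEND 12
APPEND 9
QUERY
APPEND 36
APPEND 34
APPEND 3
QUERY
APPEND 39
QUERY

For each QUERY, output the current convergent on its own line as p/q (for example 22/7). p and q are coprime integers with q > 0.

48/1
1969/41
54654477/1138057
876654580/18254367
96047239513/1999968516
357520480304754/7444562780359
14061316133609689/292795396341775

APPEND 48: p_0 = 48·1 + 0 = 48, q_0 = 48·0 + 1 = 1 → 48/1
APPEND 41: p_1 = 41·48 + 1 = 1969, q_1 = 41·1 + 0 = 41 → 1969/41
APPEND 41: p_2 = 41·1969 + 48 = 80777, q_2 = 41·41 + 1 = 1682 → 80777/1682
APPEND 27: p_3 = 27·80777 + 1969 = 2182948, q_3 = 27·1682 + 41 = 45455 → 2182948/45455
APPEND 25: p_4 = 25·2182948 + 80777 = 54654477, q_4 = 25·45455 + 1682 = 1138057 → 54654477/1138057
APPEND 16: p_5 = 16·54654477 + 2182948 = 876654580, q_5 = 16·1138057 + 45455 = 18254367 → 876654580/18254367
APPEND 12: p_6 = 12·876654580 + 54654477 = 10574509437, q_6 = 12·18254367 + 1138057 = 220190461 → 10574509437/220190461
APPEND 9: p_7 = 9·10574509437 + 876654580 = 96047239513, q_7 = 9·220190461 + 18254367 = 1999968516 → 96047239513/1999968516
APPEND 36: p_8 = 36·96047239513 + 10574509437 = 3468275131905, q_8 = 36·1999968516 + 220190461 = 72219057037 → 3468275131905/72219057037
APPEND 34: p_9 = 34·3468275131905 + 96047239513 = 118017401724283, q_9 = 34·72219057037 + 1999968516 = 2457447907774 → 118017401724283/2457447907774
APPEND 3: p_10 = 3·118017401724283 + 3468275131905 = 357520480304754, q_10 = 3·2457447907774 + 72219057037 = 7444562780359 → 357520480304754/7444562780359
APPEND 39: p_11 = 39·357520480304754 + 118017401724283 = 14061316133609689, q_11 = 39·7444562780359 + 2457447907774 = 292795396341775 → 14061316133609689/292795396341775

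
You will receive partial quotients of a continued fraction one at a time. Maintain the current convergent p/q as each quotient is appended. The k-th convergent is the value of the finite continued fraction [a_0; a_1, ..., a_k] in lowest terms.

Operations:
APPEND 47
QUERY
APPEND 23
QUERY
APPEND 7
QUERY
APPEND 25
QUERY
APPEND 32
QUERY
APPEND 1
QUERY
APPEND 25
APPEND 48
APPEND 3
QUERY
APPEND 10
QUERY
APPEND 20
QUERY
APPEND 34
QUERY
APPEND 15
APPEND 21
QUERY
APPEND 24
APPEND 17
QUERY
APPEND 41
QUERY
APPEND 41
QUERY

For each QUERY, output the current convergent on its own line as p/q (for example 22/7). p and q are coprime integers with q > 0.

APPEND 47: p_0 = 47·1 + 0 = 47, q_0 = 47·0 + 1 = 1 → 47/1
APPEND 23: p_1 = 23·47 + 1 = 1082, q_1 = 23·1 + 0 = 23 → 1082/23
APPEND 7: p_2 = 7·1082 + 47 = 7621, q_2 = 7·23 + 1 = 162 → 7621/162
APPEND 25: p_3 = 25·7621 + 1082 = 191607, q_3 = 25·162 + 23 = 4073 → 191607/4073
APPEND 32: p_4 = 32·191607 + 7621 = 6139045, q_4 = 32·4073 + 162 = 130498 → 6139045/130498
APPEND 1: p_5 = 1·6139045 + 191607 = 6330652, q_5 = 1·130498 + 4073 = 134571 → 6330652/134571
APPEND 25: p_6 = 25·6330652 + 6139045 = 164405345, q_6 = 25·134571 + 130498 = 3494773 → 164405345/3494773
APPEND 48: p_7 = 48·164405345 + 6330652 = 7897787212, q_7 = 48·3494773 + 134571 = 167883675 → 7897787212/167883675
APPEND 3: p_8 = 3·7897787212 + 164405345 = 23857766981, q_8 = 3·167883675 + 3494773 = 507145798 → 23857766981/507145798
APPEND 10: p_9 = 10·23857766981 + 7897787212 = 246475457022, q_9 = 10·507145798 + 167883675 = 5239341655 → 246475457022/5239341655
APPEND 20: p_10 = 20·246475457022 + 23857766981 = 4953366907421, q_10 = 20·5239341655 + 507145798 = 105293978898 → 4953366907421/105293978898
APPEND 34: p_11 = 34·4953366907421 + 246475457022 = 168660950309336, q_11 = 34·105293978898 + 5239341655 = 3585234624187 → 168660950309336/3585234624187
APPEND 15: p_12 = 15·168660950309336 + 4953366907421 = 2534867621547461, q_12 = 15·3585234624187 + 105293978898 = 53883813341703 → 2534867621547461/53883813341703
APPEND 21: p_13 = 21·2534867621547461 + 168660950309336 = 53400881002806017, q_13 = 21·53883813341703 + 3585234624187 = 1135145314799950 → 53400881002806017/1135145314799950
APPEND 24: p_14 = 24·53400881002806017 + 2534867621547461 = 1284156011688891869, q_14 = 24·1135145314799950 + 53883813341703 = 27297371368540503 → 1284156011688891869/27297371368540503
APPEND 17: p_15 = 17·1284156011688891869 + 53400881002806017 = 21884053079713967790, q_15 = 17·27297371368540503 + 1135145314799950 = 465190458579988501 → 21884053079713967790/465190458579988501
APPEND 41: p_16 = 41·21884053079713967790 + 1284156011688891869 = 898530332279961571259, q_16 = 41·465190458579988501 + 27297371368540503 = 19100106173148069044 → 898530332279961571259/19100106173148069044
APPEND 41: p_17 = 41·898530332279961571259 + 21884053079713967790 = 36861627676558138389409, q_17 = 41·19100106173148069044 + 465190458579988501 = 783569543557650819305 → 36861627676558138389409/783569543557650819305

47/1
1082/23
7621/162
191607/4073
6139045/130498
6330652/134571
23857766981/507145798
246475457022/5239341655
4953366907421/105293978898
168660950309336/3585234624187
53400881002806017/1135145314799950
21884053079713967790/465190458579988501
898530332279961571259/19100106173148069044
36861627676558138389409/783569543557650819305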